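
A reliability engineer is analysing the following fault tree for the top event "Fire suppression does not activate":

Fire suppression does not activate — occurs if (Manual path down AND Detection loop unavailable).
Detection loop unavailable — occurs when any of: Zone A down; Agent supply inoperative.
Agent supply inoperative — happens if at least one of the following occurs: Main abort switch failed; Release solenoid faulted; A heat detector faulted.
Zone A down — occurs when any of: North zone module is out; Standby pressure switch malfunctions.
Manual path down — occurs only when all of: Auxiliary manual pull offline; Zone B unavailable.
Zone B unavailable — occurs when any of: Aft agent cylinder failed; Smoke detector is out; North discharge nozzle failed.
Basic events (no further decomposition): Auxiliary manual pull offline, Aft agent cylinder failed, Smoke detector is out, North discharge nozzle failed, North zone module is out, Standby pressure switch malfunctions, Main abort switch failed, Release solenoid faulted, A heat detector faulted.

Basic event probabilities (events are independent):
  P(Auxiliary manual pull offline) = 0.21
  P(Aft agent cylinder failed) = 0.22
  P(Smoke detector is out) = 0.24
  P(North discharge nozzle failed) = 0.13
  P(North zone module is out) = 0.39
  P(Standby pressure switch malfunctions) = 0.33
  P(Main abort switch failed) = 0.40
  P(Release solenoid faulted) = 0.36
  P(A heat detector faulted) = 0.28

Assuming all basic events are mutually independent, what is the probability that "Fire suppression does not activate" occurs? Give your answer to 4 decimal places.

0.0902

P(Zone B unavailable) [OR] = 1 − (1−0.22) × (1−0.24) × (1−0.13) = 0.484264
P(Manual path down) [AND] = 0.21 × 0.484264 = 0.101695
P(Zone A down) [OR] = 1 − (1−0.39) × (1−0.33) = 0.591300
P(Agent supply inoperative) [OR] = 1 − (1−0.40) × (1−0.36) × (1−0.28) = 0.723520
P(Detection loop unavailable) [OR] = 1 − (1−0.591300) × (1−0.723520) = 0.887003
P(Fire suppression does not activate) [AND] = 0.101695 × 0.887003 = 0.090204
Rounded to 4 decimal places: P(Fire suppression does not activate) ≈ 0.0902.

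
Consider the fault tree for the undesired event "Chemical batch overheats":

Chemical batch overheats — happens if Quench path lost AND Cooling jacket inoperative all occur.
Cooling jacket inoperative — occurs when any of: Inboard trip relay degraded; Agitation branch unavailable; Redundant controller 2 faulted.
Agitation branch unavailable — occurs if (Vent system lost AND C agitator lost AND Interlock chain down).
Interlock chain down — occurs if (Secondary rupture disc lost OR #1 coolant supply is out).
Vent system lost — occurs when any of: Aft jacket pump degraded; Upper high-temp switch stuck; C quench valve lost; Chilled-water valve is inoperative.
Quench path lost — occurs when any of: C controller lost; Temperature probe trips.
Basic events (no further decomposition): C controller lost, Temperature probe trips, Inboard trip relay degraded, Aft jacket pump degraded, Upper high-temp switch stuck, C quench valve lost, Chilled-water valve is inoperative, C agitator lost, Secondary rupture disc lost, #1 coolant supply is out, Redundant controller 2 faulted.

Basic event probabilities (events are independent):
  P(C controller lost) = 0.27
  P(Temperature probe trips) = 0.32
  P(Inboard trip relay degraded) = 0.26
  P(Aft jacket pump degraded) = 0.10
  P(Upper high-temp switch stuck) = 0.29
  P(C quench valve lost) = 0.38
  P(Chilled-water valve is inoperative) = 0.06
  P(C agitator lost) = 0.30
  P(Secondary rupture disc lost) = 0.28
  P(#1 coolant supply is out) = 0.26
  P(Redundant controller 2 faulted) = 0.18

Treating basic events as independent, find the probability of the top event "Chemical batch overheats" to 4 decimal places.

P(Quench path lost) [OR] = 1 − (1−0.27) × (1−0.32) = 0.503600
P(Vent system lost) [OR] = 1 − (1−0.10) × (1−0.29) × (1−0.38) × (1−0.06) = 0.627591
P(Interlock chain down) [OR] = 1 − (1−0.28) × (1−0.26) = 0.467200
P(Agitation branch unavailable) [AND] = 0.627591 × 0.30 × 0.467200 = 0.087963
P(Cooling jacket inoperative) [OR] = 1 − (1−0.26) × (1−0.087963) × (1−0.18) = 0.446576
P(Chemical batch overheats) [AND] = 0.503600 × 0.446576 = 0.224896
Rounded to 4 decimal places: P(Chemical batch overheats) ≈ 0.2249.

0.2249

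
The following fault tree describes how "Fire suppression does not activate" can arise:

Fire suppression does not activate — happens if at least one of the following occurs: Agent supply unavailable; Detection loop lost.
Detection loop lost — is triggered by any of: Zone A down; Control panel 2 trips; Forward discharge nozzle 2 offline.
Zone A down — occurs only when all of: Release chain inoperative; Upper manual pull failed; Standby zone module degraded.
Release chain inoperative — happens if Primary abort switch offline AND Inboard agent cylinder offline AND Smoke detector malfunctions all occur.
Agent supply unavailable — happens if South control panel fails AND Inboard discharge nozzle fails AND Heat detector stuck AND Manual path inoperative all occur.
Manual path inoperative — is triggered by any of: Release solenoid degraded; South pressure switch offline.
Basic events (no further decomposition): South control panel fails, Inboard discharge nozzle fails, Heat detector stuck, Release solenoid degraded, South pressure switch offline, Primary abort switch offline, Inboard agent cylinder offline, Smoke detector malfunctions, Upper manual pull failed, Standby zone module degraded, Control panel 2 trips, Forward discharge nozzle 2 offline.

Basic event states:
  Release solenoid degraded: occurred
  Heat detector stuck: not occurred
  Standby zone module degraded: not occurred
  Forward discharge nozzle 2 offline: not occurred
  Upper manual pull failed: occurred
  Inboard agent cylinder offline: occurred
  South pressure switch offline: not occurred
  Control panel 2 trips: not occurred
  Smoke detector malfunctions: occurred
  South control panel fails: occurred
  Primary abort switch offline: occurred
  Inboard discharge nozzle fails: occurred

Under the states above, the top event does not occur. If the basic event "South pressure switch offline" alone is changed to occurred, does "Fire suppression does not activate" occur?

Counterfactual: set "South pressure switch offline" to occurred.
Manual path inoperative [OR]: Release solenoid degraded=occurs, South pressure switch offline=occurs → at least one input occurs → occurs.
Agent supply unavailable [AND]: South control panel fails=occurs, Inboard discharge nozzle fails=occurs, Heat detector stuck=not, Manual path inoperative=occurs → not all inputs occur → does not occur.
Release chain inoperative [AND]: Primary abort switch offline=occurs, Inboard agent cylinder offline=occurs, Smoke detector malfunctions=occurs → all inputs occur → occurs.
Zone A down [AND]: Release chain inoperative=occurs, Upper manual pull failed=occurs, Standby zone module degraded=not → not all inputs occur → does not occur.
Detection loop lost [OR]: Zone A down=not, Control panel 2 trips=not, Forward discharge nozzle 2 offline=not → no input occurs → does not occur.
Fire suppression does not activate [OR]: Agent supply unavailable=not, Detection loop lost=not → no input occurs → does not occur.

No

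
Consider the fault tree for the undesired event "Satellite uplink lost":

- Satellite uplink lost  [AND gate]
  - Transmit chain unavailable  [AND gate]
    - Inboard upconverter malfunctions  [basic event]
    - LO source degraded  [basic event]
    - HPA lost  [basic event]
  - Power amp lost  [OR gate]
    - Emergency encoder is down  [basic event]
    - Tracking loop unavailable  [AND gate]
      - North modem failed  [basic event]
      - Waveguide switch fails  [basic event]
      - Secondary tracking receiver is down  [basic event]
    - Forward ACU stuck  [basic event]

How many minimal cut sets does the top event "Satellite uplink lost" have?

Transmit chain unavailable [AND]: one cut set from each child combined → 1 × 1 × 1 = 1 cut set(s).
Tracking loop unavailable [AND]: one cut set from each child combined → 1 × 1 × 1 = 1 cut set(s).
Power amp lost [OR]: union of children's cut sets → 3 cut set(s).
Satellite uplink lost [AND]: one cut set from each child combined → 1 × 3 = 3 cut set(s).
Minimal cut sets: {Emergency encoder is down, HPA lost, Inboard upconverter malfunctions, LO source degraded}; {HPA lost, Inboard upconverter malfunctions, LO source degraded, North modem failed, Secondary tracking receiver is down, Waveguide switch fails}; {Forward ACU stuck, HPA lost, Inboard upconverter malfunctions, LO source degraded}.

3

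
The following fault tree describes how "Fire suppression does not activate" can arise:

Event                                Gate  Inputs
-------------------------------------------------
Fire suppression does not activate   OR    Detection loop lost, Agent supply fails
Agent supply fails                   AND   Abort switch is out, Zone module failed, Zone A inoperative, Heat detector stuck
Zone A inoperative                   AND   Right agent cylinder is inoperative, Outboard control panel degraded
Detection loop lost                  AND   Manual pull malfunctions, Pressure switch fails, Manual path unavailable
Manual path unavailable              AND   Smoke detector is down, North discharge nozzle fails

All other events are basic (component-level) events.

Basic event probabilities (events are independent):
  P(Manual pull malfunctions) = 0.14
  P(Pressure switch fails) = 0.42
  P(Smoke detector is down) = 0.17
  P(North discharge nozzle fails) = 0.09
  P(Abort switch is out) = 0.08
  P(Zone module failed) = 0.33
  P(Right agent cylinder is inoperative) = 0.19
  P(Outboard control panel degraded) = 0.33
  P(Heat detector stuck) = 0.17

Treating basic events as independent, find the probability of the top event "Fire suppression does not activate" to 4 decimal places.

0.0012

P(Manual path unavailable) [AND] = 0.17 × 0.09 = 0.015300
P(Detection loop lost) [AND] = 0.14 × 0.42 × 0.015300 = 0.000900
P(Zone A inoperative) [AND] = 0.19 × 0.33 = 0.062700
P(Agent supply fails) [AND] = 0.08 × 0.33 × 0.062700 × 0.17 = 0.000281
P(Fire suppression does not activate) [OR] = 1 − (1−0.000900) × (1−0.000281) = 0.001181
Rounded to 4 decimal places: P(Fire suppression does not activate) ≈ 0.0012.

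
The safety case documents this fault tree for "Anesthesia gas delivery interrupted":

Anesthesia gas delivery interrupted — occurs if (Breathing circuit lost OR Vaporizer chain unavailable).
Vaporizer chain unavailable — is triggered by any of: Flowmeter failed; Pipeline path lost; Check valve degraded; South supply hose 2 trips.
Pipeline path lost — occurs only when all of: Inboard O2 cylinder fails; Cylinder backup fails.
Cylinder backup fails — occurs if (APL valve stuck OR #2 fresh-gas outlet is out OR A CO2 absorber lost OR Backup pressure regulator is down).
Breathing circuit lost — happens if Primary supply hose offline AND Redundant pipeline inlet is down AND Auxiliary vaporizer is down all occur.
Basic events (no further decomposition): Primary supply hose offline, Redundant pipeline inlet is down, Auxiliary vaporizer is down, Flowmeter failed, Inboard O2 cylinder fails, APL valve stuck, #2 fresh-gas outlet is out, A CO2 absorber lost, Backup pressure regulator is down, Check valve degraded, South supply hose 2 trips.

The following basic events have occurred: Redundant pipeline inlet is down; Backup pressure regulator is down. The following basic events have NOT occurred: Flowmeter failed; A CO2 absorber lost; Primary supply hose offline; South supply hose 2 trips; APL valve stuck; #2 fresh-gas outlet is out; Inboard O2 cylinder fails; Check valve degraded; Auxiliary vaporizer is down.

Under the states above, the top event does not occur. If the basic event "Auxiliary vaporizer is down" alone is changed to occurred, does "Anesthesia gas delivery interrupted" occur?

No

Counterfactual: set "Auxiliary vaporizer is down" to occurred.
Breathing circuit lost [AND]: Primary supply hose offline=not, Redundant pipeline inlet is down=occurs, Auxiliary vaporizer is down=occurs → not all inputs occur → does not occur.
Cylinder backup fails [OR]: APL valve stuck=not, #2 fresh-gas outlet is out=not, A CO2 absorber lost=not, Backup pressure regulator is down=occurs → at least one input occurs → occurs.
Pipeline path lost [AND]: Inboard O2 cylinder fails=not, Cylinder backup fails=occurs → not all inputs occur → does not occur.
Vaporizer chain unavailable [OR]: Flowmeter failed=not, Pipeline path lost=not, Check valve degraded=not, South supply hose 2 trips=not → no input occurs → does not occur.
Anesthesia gas delivery interrupted [OR]: Breathing circuit lost=not, Vaporizer chain unavailable=not → no input occurs → does not occur.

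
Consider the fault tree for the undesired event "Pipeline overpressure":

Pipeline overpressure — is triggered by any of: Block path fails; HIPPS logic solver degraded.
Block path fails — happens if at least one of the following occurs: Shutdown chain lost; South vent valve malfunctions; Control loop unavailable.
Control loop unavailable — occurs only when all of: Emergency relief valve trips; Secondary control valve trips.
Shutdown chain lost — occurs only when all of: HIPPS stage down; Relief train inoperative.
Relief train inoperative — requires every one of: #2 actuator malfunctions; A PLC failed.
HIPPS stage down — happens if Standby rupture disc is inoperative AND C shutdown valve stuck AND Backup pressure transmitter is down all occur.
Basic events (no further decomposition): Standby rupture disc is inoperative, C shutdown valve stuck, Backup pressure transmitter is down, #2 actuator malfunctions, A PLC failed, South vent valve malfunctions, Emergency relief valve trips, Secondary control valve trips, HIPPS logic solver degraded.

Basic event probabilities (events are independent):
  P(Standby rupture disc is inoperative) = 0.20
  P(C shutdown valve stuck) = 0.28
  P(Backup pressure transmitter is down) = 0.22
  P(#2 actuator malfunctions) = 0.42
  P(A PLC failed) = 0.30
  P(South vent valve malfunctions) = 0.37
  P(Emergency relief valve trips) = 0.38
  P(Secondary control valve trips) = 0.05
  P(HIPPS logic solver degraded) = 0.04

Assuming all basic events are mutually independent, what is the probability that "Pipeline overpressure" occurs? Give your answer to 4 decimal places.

P(HIPPS stage down) [AND] = 0.20 × 0.28 × 0.22 = 0.012320
P(Relief train inoperative) [AND] = 0.42 × 0.30 = 0.126000
P(Shutdown chain lost) [AND] = 0.012320 × 0.126000 = 0.001552
P(Control loop unavailable) [AND] = 0.38 × 0.05 = 0.019000
P(Block path fails) [OR] = 1 − (1−0.001552) × (1−0.37) × (1−0.019000) = 0.382929
P(Pipeline overpressure) [OR] = 1 − (1−0.382929) × (1−0.04) = 0.407612
Rounded to 4 decimal places: P(Pipeline overpressure) ≈ 0.4076.

0.4076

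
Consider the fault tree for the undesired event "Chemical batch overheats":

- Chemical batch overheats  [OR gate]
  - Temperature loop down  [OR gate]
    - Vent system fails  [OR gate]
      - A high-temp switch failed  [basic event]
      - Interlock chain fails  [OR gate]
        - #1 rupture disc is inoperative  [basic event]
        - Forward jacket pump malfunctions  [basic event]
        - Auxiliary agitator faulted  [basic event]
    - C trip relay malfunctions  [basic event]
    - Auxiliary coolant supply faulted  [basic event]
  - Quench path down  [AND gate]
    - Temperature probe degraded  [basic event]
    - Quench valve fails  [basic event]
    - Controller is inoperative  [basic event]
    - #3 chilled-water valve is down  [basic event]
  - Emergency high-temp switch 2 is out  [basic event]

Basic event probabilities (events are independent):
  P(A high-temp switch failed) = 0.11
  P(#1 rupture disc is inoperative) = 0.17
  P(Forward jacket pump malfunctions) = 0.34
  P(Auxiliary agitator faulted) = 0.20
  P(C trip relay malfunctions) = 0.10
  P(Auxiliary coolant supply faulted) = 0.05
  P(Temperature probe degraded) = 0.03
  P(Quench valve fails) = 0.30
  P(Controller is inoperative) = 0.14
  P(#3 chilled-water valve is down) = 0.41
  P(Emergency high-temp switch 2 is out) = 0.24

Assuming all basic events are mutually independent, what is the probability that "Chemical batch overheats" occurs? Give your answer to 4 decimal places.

P(Interlock chain fails) [OR] = 1 − (1−0.17) × (1−0.34) × (1−0.20) = 0.561760
P(Vent system fails) [OR] = 1 − (1−0.11) × (1−0.561760) = 0.609966
P(Temperature loop down) [OR] = 1 − (1−0.609966) × (1−0.10) × (1−0.05) = 0.666521
P(Quench path down) [AND] = 0.03 × 0.30 × 0.14 × 0.41 = 0.000517
P(Chemical batch overheats) [OR] = 1 − (1−0.666521) × (1−0.000517) × (1−0.24) = 0.746687
Rounded to 4 decimal places: P(Chemical batch overheats) ≈ 0.7467.

0.7467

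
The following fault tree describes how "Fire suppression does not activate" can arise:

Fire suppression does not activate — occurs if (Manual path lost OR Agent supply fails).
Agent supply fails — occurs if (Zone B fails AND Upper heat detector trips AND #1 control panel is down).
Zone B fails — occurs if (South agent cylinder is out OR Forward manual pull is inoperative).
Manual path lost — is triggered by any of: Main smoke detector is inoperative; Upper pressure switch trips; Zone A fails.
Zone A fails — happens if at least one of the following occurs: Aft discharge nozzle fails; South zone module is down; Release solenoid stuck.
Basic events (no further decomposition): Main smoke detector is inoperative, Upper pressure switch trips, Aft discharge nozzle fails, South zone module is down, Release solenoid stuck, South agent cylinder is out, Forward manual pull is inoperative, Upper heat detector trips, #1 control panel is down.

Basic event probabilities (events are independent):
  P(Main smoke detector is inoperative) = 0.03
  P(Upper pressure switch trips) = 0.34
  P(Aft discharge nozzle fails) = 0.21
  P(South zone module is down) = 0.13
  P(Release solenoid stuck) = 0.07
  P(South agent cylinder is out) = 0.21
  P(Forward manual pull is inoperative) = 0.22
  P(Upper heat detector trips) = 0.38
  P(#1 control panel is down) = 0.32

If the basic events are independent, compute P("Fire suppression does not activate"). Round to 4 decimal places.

0.6099

P(Zone A fails) [OR] = 1 − (1−0.21) × (1−0.13) × (1−0.07) = 0.360811
P(Manual path lost) [OR] = 1 − (1−0.03) × (1−0.34) × (1−0.360811) = 0.590791
P(Zone B fails) [OR] = 1 − (1−0.21) × (1−0.22) = 0.383800
P(Agent supply fails) [AND] = 0.383800 × 0.38 × 0.32 = 0.046670
P(Fire suppression does not activate) [OR] = 1 − (1−0.590791) × (1−0.046670) = 0.609889
Rounded to 4 decimal places: P(Fire suppression does not activate) ≈ 0.6099.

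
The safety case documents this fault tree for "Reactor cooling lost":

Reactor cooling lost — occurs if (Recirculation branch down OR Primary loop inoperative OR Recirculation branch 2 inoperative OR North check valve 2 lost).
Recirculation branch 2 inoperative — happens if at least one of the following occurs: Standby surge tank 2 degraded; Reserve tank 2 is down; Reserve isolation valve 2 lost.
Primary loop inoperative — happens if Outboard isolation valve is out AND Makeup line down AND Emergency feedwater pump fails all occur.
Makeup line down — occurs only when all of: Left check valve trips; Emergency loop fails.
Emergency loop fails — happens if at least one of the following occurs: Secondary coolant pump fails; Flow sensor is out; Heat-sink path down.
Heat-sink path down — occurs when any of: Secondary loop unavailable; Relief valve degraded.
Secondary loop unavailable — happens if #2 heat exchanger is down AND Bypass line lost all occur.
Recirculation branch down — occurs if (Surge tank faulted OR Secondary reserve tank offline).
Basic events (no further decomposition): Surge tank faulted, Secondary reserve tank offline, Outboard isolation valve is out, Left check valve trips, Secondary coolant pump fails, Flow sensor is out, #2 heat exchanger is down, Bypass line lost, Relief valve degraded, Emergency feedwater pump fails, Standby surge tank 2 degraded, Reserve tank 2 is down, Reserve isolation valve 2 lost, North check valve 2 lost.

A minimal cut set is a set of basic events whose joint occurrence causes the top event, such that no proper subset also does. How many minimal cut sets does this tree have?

10

Recirculation branch down [OR]: union of children's cut sets → 2 cut set(s).
Secondary loop unavailable [AND]: one cut set from each child combined → 1 × 1 = 1 cut set(s).
Heat-sink path down [OR]: union of children's cut sets → 2 cut set(s).
Emergency loop fails [OR]: union of children's cut sets → 4 cut set(s).
Makeup line down [AND]: one cut set from each child combined → 1 × 4 = 4 cut set(s).
Primary loop inoperative [AND]: one cut set from each child combined → 1 × 4 × 1 = 4 cut set(s).
Recirculation branch 2 inoperative [OR]: union of children's cut sets → 3 cut set(s).
Reactor cooling lost [OR]: union of children's cut sets → 10 cut set(s).
Minimal cut sets: {Surge tank faulted}; {Secondary reserve tank offline}; {Emergency feedwater pump fails, Left check valve trips, Outboard isolation valve is out, Secondary coolant pump fails}; {Emergency feedwater pump fails, Flow sensor is out, Left check valve trips, Outboard isolation valve is out}; {#2 heat exchanger is down, Bypass line lost, Emergency feedwater pump fails, Left check valve trips, Outboard isolation valve is out}; {Emergency feedwater pump fails, Left check valve trips, Outboard isolation valve is out, Relief valve degraded}; {Standby surge tank 2 degraded}; {Reserve tank 2 is down}; {Reserve isolation valve 2 lost}; {North check valve 2 lost}.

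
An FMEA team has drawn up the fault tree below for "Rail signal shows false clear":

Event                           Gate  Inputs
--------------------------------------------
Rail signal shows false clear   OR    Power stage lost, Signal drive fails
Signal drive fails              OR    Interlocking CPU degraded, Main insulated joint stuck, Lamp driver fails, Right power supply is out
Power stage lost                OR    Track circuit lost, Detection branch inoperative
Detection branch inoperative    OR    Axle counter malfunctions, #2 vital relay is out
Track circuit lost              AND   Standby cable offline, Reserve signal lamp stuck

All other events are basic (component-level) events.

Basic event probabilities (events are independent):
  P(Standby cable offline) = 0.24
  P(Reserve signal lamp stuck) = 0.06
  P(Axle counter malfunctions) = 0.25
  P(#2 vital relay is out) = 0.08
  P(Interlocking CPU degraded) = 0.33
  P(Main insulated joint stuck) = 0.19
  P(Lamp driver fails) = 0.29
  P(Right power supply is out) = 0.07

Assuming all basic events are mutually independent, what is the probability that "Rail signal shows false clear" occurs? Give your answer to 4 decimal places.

0.7563

P(Track circuit lost) [AND] = 0.24 × 0.06 = 0.014400
P(Detection branch inoperative) [OR] = 1 − (1−0.25) × (1−0.08) = 0.310000
P(Power stage lost) [OR] = 1 − (1−0.014400) × (1−0.310000) = 0.319936
P(Signal drive fails) [OR] = 1 − (1−0.33) × (1−0.19) × (1−0.29) × (1−0.07) = 0.641655
P(Rail signal shows false clear) [OR] = 1 − (1−0.319936) × (1−0.641655) = 0.756302
Rounded to 4 decimal places: P(Rail signal shows false clear) ≈ 0.7563.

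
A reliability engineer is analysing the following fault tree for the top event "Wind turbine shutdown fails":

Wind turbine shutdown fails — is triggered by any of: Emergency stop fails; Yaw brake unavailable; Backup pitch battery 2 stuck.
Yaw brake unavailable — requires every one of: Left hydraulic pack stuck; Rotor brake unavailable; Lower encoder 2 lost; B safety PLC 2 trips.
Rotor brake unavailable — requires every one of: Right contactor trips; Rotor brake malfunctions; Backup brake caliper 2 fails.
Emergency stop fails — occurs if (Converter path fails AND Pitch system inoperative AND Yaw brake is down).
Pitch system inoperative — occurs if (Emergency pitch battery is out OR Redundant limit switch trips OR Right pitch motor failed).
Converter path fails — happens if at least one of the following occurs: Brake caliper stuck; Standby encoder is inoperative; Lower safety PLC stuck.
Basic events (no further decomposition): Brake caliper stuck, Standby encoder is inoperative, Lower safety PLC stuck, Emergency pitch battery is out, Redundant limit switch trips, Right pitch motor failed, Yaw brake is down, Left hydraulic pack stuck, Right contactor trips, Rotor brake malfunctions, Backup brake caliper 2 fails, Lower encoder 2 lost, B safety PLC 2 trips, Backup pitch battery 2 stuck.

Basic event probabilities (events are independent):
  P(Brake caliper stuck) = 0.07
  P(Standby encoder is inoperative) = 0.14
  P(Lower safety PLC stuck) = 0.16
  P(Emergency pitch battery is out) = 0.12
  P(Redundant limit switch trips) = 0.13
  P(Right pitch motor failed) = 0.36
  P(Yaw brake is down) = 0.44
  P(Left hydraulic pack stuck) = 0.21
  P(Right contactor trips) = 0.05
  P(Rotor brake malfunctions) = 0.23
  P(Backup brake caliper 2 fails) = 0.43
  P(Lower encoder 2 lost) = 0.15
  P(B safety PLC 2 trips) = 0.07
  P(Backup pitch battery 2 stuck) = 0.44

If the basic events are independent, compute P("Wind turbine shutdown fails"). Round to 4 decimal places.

P(Converter path fails) [OR] = 1 − (1−0.07) × (1−0.14) × (1−0.16) = 0.328168
P(Pitch system inoperative) [OR] = 1 − (1−0.12) × (1−0.13) × (1−0.36) = 0.510016
P(Emergency stop fails) [AND] = 0.328168 × 0.510016 × 0.44 = 0.073643
P(Rotor brake unavailable) [AND] = 0.05 × 0.23 × 0.43 = 0.004945
P(Yaw brake unavailable) [AND] = 0.21 × 0.004945 × 0.15 × 0.07 = 0.000011
P(Wind turbine shutdown fails) [OR] = 1 − (1−0.073643) × (1−0.000011) × (1−0.44) = 0.481246
Rounded to 4 decimal places: P(Wind turbine shutdown fails) ≈ 0.4812.

0.4812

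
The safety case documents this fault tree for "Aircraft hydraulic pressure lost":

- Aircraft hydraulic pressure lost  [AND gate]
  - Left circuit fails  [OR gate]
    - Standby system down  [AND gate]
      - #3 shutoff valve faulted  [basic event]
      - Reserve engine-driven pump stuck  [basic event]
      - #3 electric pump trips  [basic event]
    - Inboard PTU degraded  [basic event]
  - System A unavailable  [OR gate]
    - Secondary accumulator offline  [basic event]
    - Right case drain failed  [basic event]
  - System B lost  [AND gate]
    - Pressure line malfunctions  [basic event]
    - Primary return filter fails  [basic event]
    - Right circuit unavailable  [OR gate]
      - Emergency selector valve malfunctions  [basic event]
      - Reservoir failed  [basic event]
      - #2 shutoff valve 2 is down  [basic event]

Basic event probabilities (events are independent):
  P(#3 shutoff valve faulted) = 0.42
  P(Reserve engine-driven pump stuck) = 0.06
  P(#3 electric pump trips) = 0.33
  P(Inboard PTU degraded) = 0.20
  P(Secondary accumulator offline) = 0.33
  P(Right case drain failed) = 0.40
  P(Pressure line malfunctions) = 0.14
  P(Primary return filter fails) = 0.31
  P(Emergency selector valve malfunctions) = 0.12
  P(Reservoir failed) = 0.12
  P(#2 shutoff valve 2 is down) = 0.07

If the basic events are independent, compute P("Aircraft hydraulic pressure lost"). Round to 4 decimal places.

0.0015

P(Standby system down) [AND] = 0.42 × 0.06 × 0.33 = 0.008316
P(Left circuit fails) [OR] = 1 − (1−0.008316) × (1−0.20) = 0.206653
P(System A unavailable) [OR] = 1 − (1−0.33) × (1−0.40) = 0.598000
P(Right circuit unavailable) [OR] = 1 − (1−0.12) × (1−0.12) × (1−0.07) = 0.279808
P(System B lost) [AND] = 0.14 × 0.31 × 0.279808 = 0.012144
P(Aircraft hydraulic pressure lost) [AND] = 0.206653 × 0.598000 × 0.012144 = 0.001501
Rounded to 4 decimal places: P(Aircraft hydraulic pressure lost) ≈ 0.0015.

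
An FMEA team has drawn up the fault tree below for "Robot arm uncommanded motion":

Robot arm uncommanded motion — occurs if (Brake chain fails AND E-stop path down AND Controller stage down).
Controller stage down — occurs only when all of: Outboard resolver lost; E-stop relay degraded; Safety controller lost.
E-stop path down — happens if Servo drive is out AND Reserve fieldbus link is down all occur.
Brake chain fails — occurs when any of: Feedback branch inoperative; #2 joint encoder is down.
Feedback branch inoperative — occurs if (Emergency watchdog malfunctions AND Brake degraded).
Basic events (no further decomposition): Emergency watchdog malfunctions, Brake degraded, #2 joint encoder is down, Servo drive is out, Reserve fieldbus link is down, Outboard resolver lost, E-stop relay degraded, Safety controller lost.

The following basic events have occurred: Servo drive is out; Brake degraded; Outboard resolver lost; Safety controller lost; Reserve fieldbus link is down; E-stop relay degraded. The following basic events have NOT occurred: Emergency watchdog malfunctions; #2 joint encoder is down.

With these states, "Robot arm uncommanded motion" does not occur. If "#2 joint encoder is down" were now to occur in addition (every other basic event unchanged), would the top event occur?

Yes

Counterfactual: set "#2 joint encoder is down" to occurred.
Feedback branch inoperative [AND]: Emergency watchdog malfunctions=not, Brake degraded=occurs → not all inputs occur → does not occur.
Brake chain fails [OR]: Feedback branch inoperative=not, #2 joint encoder is down=occurs → at least one input occurs → occurs.
E-stop path down [AND]: Servo drive is out=occurs, Reserve fieldbus link is down=occurs → all inputs occur → occurs.
Controller stage down [AND]: Outboard resolver lost=occurs, E-stop relay degraded=occurs, Safety controller lost=occurs → all inputs occur → occurs.
Robot arm uncommanded motion [AND]: Brake chain fails=occurs, E-stop path down=occurs, Controller stage down=occurs → all inputs occur → occurs.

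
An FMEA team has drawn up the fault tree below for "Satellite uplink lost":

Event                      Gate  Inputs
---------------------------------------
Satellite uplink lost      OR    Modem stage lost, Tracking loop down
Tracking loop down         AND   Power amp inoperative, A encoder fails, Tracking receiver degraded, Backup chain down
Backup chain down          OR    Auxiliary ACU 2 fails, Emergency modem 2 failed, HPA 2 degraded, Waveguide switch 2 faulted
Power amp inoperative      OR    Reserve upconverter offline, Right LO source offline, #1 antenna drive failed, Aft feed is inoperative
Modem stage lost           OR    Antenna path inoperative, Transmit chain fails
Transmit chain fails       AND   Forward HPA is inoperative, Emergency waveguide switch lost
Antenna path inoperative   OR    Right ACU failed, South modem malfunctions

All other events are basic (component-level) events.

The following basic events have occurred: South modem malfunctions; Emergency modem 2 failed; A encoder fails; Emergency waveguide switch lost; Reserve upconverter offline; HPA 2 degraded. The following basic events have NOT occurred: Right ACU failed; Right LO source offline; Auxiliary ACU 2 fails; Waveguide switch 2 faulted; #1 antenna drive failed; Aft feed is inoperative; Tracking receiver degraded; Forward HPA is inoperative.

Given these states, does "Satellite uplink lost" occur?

Yes

Antenna path inoperative [OR]: Right ACU failed=not, South modem malfunctions=occurs → at least one input occurs → occurs.
Transmit chain fails [AND]: Forward HPA is inoperative=not, Emergency waveguide switch lost=occurs → not all inputs occur → does not occur.
Modem stage lost [OR]: Antenna path inoperative=occurs, Transmit chain fails=not → at least one input occurs → occurs.
Power amp inoperative [OR]: Reserve upconverter offline=occurs, Right LO source offline=not, #1 antenna drive failed=not, Aft feed is inoperative=not → at least one input occurs → occurs.
Backup chain down [OR]: Auxiliary ACU 2 fails=not, Emergency modem 2 failed=occurs, HPA 2 degraded=occurs, Waveguide switch 2 faulted=not → at least one input occurs → occurs.
Tracking loop down [AND]: Power amp inoperative=occurs, A encoder fails=occurs, Tracking receiver degraded=not, Backup chain down=occurs → not all inputs occur → does not occur.
Satellite uplink lost [OR]: Modem stage lost=occurs, Tracking loop down=not → at least one input occurs → occurs.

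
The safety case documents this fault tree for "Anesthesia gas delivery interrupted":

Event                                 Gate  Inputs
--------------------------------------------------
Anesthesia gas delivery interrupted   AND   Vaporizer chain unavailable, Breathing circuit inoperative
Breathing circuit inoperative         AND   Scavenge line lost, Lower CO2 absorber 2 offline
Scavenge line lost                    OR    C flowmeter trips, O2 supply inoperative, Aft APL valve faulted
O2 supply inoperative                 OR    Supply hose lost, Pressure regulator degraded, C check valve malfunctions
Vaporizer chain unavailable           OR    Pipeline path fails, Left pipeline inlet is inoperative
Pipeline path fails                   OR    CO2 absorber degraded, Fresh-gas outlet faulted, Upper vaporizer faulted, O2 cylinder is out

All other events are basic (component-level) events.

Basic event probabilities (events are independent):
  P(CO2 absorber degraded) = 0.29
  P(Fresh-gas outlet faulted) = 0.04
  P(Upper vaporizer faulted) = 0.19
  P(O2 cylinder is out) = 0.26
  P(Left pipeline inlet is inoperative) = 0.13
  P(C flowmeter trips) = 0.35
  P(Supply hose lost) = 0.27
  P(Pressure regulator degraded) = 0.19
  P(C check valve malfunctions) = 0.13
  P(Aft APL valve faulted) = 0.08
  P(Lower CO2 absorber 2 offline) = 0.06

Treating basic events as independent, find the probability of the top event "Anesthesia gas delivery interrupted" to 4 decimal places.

0.0268

P(Pipeline path fails) [OR] = 1 − (1−0.29) × (1−0.04) × (1−0.19) × (1−0.26) = 0.591449
P(Vaporizer chain unavailable) [OR] = 1 − (1−0.591449) × (1−0.13) = 0.644561
P(O2 supply inoperative) [OR] = 1 − (1−0.27) × (1−0.19) × (1−0.13) = 0.485569
P(Scavenge line lost) [OR] = 1 − (1−0.35) × (1−0.485569) × (1−0.08) = 0.692370
P(Breathing circuit inoperative) [AND] = 0.692370 × 0.06 = 0.041542
P(Anesthesia gas delivery interrupted) [AND] = 0.644561 × 0.041542 = 0.026776
Rounded to 4 decimal places: P(Anesthesia gas delivery interrupted) ≈ 0.0268.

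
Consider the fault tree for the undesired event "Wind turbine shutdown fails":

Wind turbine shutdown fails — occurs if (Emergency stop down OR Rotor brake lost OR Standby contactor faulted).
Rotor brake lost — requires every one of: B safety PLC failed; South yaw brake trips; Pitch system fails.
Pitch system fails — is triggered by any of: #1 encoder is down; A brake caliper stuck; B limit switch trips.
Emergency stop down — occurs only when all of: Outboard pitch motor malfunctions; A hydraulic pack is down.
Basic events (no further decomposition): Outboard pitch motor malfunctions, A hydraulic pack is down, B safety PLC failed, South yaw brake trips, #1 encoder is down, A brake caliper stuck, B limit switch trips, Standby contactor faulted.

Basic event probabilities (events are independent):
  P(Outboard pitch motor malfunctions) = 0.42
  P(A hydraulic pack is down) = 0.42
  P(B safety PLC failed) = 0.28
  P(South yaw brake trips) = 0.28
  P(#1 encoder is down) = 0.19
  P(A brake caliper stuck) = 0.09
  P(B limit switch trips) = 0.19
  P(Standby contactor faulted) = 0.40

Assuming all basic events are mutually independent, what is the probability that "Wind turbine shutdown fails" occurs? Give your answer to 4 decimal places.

0.5215

P(Emergency stop down) [AND] = 0.42 × 0.42 = 0.176400
P(Pitch system fails) [OR] = 1 − (1−0.19) × (1−0.09) × (1−0.19) = 0.402949
P(Rotor brake lost) [AND] = 0.28 × 0.28 × 0.402949 = 0.031591
P(Wind turbine shutdown fails) [OR] = 1 − (1−0.176400) × (1−0.031591) × (1−0.40) = 0.521451
Rounded to 4 decimal places: P(Wind turbine shutdown fails) ≈ 0.5215.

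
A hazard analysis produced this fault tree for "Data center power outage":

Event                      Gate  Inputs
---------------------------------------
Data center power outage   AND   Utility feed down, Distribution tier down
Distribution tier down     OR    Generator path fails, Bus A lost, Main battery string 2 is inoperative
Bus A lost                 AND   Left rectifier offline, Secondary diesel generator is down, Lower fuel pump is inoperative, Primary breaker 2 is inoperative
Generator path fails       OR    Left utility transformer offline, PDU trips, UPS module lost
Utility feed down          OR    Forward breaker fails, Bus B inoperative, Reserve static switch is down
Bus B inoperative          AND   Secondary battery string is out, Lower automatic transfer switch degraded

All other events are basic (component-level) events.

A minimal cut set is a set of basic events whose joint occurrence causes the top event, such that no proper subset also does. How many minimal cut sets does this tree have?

Bus B inoperative [AND]: one cut set from each child combined → 1 × 1 = 1 cut set(s).
Utility feed down [OR]: union of children's cut sets → 3 cut set(s).
Generator path fails [OR]: union of children's cut sets → 3 cut set(s).
Bus A lost [AND]: one cut set from each child combined → 1 × 1 × 1 × 1 = 1 cut set(s).
Distribution tier down [OR]: union of children's cut sets → 5 cut set(s).
Data center power outage [AND]: one cut set from each child combined → 3 × 5 = 15 cut set(s).

15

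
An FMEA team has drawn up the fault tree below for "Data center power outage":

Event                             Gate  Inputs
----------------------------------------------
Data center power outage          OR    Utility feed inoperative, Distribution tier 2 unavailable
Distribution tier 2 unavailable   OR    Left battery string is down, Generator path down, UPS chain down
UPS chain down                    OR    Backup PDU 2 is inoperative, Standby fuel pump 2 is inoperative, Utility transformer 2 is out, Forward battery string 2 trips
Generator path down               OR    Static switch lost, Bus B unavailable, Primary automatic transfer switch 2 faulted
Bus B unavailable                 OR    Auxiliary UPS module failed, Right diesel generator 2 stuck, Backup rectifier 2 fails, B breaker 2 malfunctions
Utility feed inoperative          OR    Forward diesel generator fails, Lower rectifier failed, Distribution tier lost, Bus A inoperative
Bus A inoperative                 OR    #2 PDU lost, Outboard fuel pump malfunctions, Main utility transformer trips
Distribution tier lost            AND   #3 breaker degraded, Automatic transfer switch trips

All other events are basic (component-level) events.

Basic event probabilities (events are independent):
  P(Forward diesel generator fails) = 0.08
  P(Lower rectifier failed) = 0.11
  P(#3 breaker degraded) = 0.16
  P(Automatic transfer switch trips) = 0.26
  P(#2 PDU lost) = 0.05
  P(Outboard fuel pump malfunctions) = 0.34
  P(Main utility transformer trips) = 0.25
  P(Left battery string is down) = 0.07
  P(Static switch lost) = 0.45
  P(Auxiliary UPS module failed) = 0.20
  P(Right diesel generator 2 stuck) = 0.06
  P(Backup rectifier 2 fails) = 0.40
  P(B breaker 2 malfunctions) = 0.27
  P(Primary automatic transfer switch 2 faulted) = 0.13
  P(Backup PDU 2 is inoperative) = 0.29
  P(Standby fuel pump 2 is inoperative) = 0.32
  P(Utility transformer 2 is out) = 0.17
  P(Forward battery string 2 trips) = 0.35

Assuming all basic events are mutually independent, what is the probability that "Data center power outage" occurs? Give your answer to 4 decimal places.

0.9859

P(Distribution tier lost) [AND] = 0.16 × 0.26 = 0.041600
P(Bus A inoperative) [OR] = 1 − (1−0.05) × (1−0.34) × (1−0.25) = 0.529750
P(Utility feed inoperative) [OR] = 1 − (1−0.08) × (1−0.11) × (1−0.041600) × (1−0.529750) = 0.630977
P(Bus B unavailable) [OR] = 1 − (1−0.20) × (1−0.06) × (1−0.40) × (1−0.27) = 0.670624
P(Generator path down) [OR] = 1 − (1−0.45) × (1−0.670624) × (1−0.13) = 0.842394
P(UPS chain down) [OR] = 1 − (1−0.29) × (1−0.32) × (1−0.17) × (1−0.35) = 0.739529
P(Distribution tier 2 unavailable) [OR] = 1 − (1−0.07) × (1−0.842394) × (1−0.739529) = 0.961822
P(Data center power outage) [OR] = 1 − (1−0.630977) × (1−0.961822) = 0.985911
Rounded to 4 decimal places: P(Data center power outage) ≈ 0.9859.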